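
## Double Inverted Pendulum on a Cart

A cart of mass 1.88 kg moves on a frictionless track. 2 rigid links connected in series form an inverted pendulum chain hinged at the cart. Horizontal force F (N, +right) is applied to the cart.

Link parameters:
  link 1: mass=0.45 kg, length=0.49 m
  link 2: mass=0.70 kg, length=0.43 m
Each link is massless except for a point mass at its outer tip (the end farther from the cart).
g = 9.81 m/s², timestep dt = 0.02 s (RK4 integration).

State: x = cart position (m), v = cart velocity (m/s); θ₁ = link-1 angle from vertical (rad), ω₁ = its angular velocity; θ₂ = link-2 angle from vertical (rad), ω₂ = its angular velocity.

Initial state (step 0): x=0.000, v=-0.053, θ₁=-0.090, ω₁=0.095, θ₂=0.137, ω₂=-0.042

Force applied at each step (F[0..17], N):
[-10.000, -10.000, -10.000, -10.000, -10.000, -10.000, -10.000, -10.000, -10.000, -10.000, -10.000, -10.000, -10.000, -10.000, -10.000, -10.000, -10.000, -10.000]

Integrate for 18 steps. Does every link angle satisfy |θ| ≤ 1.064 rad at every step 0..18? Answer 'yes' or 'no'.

Answer: yes

Derivation:
apply F[0]=-10.000 → step 1: x=-0.002, v=-0.149, θ₁=-0.088, ω₁=0.124, θ₂=0.139, ω₂=0.210
apply F[1]=-10.000 → step 2: x=-0.006, v=-0.246, θ₁=-0.085, ω₁=0.154, θ₂=0.145, ω₂=0.463
apply F[2]=-10.000 → step 3: x=-0.012, v=-0.342, θ₁=-0.082, ω₁=0.185, θ₂=0.157, ω₂=0.719
apply F[3]=-10.000 → step 4: x=-0.020, v=-0.440, θ₁=-0.078, ω₁=0.217, θ₂=0.174, ω₂=0.982
apply F[4]=-10.000 → step 5: x=-0.029, v=-0.538, θ₁=-0.073, ω₁=0.250, θ₂=0.197, ω₂=1.254
apply F[5]=-10.000 → step 6: x=-0.041, v=-0.637, θ₁=-0.068, ω₁=0.284, θ₂=0.224, ω₂=1.537
apply F[6]=-10.000 → step 7: x=-0.055, v=-0.737, θ₁=-0.062, ω₁=0.322, θ₂=0.258, ω₂=1.830
apply F[7]=-10.000 → step 8: x=-0.071, v=-0.838, θ₁=-0.055, ω₁=0.365, θ₂=0.298, ω₂=2.133
apply F[8]=-10.000 → step 9: x=-0.088, v=-0.940, θ₁=-0.047, ω₁=0.418, θ₂=0.343, ω₂=2.444
apply F[9]=-10.000 → step 10: x=-0.108, v=-1.043, θ₁=-0.038, ω₁=0.485, θ₂=0.396, ω₂=2.760
apply F[10]=-10.000 → step 11: x=-0.130, v=-1.147, θ₁=-0.027, ω₁=0.573, θ₂=0.454, ω₂=3.075
apply F[11]=-10.000 → step 12: x=-0.154, v=-1.252, θ₁=-0.015, ω₁=0.688, θ₂=0.518, ω₂=3.385
apply F[12]=-10.000 → step 13: x=-0.180, v=-1.358, θ₁=0.000, ω₁=0.838, θ₂=0.589, ω₂=3.683
apply F[13]=-10.000 → step 14: x=-0.208, v=-1.464, θ₁=0.019, ω₁=1.028, θ₂=0.666, ω₂=3.964
apply F[14]=-10.000 → step 15: x=-0.239, v=-1.572, θ₁=0.042, ω₁=1.264, θ₂=0.748, ω₂=4.222
apply F[15]=-10.000 → step 16: x=-0.271, v=-1.680, θ₁=0.070, ω₁=1.551, θ₂=0.834, ω₂=4.450
apply F[16]=-10.000 → step 17: x=-0.306, v=-1.789, θ₁=0.104, ω₁=1.893, θ₂=0.925, ω₂=4.642
apply F[17]=-10.000 → step 18: x=-0.343, v=-1.898, θ₁=0.146, ω₁=2.290, θ₂=1.020, ω₂=4.788
Max |angle| over trajectory = 1.020 rad; bound = 1.064 → within bound.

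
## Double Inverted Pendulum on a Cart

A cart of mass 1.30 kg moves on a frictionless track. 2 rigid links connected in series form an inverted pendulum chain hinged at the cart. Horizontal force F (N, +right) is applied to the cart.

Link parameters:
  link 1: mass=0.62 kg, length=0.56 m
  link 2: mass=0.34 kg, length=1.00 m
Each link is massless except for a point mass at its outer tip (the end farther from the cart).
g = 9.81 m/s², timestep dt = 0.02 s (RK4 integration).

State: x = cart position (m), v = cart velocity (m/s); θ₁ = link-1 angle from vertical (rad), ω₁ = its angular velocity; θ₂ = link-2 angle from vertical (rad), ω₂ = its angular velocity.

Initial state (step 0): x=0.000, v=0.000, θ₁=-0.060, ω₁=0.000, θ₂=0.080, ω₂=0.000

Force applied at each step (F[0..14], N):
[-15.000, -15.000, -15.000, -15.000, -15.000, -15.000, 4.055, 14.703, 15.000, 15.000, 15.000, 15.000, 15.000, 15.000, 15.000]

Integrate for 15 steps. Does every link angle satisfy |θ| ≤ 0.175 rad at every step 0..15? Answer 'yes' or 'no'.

apply F[0]=-15.000 → step 1: x=-0.002, v=-0.222, θ₁=-0.057, ω₁=0.347, θ₂=0.080, ω₂=0.044
apply F[1]=-15.000 → step 2: x=-0.009, v=-0.445, θ₁=-0.046, ω₁=0.701, θ₂=0.082, ω₂=0.086
apply F[2]=-15.000 → step 3: x=-0.020, v=-0.670, θ₁=-0.028, ω₁=1.067, θ₂=0.084, ω₂=0.122
apply F[3]=-15.000 → step 4: x=-0.036, v=-0.899, θ₁=-0.003, ω₁=1.451, θ₂=0.087, ω₂=0.150
apply F[4]=-15.000 → step 5: x=-0.056, v=-1.131, θ₁=0.030, ω₁=1.858, θ₂=0.090, ω₂=0.169
apply F[5]=-15.000 → step 6: x=-0.081, v=-1.367, θ₁=0.071, ω₁=2.290, θ₂=0.093, ω₂=0.178
apply F[6]=+4.055 → step 7: x=-0.108, v=-1.314, θ₁=0.116, ω₁=2.230, θ₂=0.097, ω₂=0.179
apply F[7]=+14.703 → step 8: x=-0.132, v=-1.106, θ₁=0.158, ω₁=1.916, θ₂=0.100, ω₂=0.168
apply F[8]=+15.000 → step 9: x=-0.152, v=-0.900, θ₁=0.193, ω₁=1.629, θ₂=0.104, ω₂=0.146
apply F[9]=+15.000 → step 10: x=-0.168, v=-0.701, θ₁=0.223, ω₁=1.375, θ₂=0.106, ω₂=0.113
apply F[10]=+15.000 → step 11: x=-0.180, v=-0.507, θ₁=0.248, ω₁=1.148, θ₂=0.108, ω₂=0.070
apply F[11]=+15.000 → step 12: x=-0.188, v=-0.319, θ₁=0.269, ω₁=0.944, θ₂=0.109, ω₂=0.018
apply F[12]=+15.000 → step 13: x=-0.193, v=-0.134, θ₁=0.286, ω₁=0.760, θ₂=0.109, ω₂=-0.042
apply F[13]=+15.000 → step 14: x=-0.194, v=0.047, θ₁=0.300, ω₁=0.592, θ₂=0.107, ω₂=-0.107
apply F[14]=+15.000 → step 15: x=-0.191, v=0.227, θ₁=0.310, ω₁=0.437, θ₂=0.104, ω₂=-0.179
Max |angle| over trajectory = 0.310 rad; bound = 0.175 → exceeded.

Answer: no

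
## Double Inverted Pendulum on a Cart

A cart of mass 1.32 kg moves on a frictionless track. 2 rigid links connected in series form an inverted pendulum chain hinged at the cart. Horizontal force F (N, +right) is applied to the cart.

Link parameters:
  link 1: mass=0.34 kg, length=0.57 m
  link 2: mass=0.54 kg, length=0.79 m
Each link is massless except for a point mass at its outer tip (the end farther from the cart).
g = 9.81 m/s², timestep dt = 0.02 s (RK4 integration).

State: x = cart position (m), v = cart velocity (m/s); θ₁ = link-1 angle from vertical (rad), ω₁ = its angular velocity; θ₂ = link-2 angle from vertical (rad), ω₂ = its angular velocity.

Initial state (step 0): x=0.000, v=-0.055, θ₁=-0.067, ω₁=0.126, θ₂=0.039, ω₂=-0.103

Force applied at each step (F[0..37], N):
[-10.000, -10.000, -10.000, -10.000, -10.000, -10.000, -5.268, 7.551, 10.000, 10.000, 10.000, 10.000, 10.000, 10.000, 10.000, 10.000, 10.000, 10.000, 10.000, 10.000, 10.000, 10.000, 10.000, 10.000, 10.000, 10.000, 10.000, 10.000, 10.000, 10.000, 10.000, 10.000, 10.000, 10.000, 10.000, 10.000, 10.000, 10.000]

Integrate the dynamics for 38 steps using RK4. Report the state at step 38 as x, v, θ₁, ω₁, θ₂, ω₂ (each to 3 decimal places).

Answer: x=0.551, v=3.203, θ₁=-0.202, ω₁=-2.832, θ₂=-0.544, ω₂=-2.496

Derivation:
apply F[0]=-10.000 → step 1: x=-0.003, v=-0.198, θ₁=-0.063, ω₁=0.296, θ₂=0.038, ω₂=-0.035
apply F[1]=-10.000 → step 2: x=-0.008, v=-0.341, θ₁=-0.055, ω₁=0.474, θ₂=0.038, ω₂=0.028
apply F[2]=-10.000 → step 3: x=-0.016, v=-0.486, θ₁=-0.044, ω₁=0.663, θ₂=0.039, ω₂=0.085
apply F[3]=-10.000 → step 4: x=-0.027, v=-0.633, θ₁=-0.029, ω₁=0.867, θ₂=0.041, ω₂=0.133
apply F[4]=-10.000 → step 5: x=-0.042, v=-0.782, θ₁=-0.009, ω₁=1.090, θ₂=0.044, ω₂=0.171
apply F[5]=-10.000 → step 6: x=-0.059, v=-0.934, θ₁=0.015, ω₁=1.336, θ₂=0.048, ω₂=0.196
apply F[6]=-5.268 → step 7: x=-0.078, v=-1.017, θ₁=0.043, ω₁=1.482, θ₂=0.052, ω₂=0.207
apply F[7]=+7.551 → step 8: x=-0.097, v=-0.910, θ₁=0.071, ω₁=1.315, θ₂=0.056, ω₂=0.205
apply F[8]=+10.000 → step 9: x=-0.114, v=-0.769, θ₁=0.096, ω₁=1.111, θ₂=0.060, ω₂=0.189
apply F[9]=+10.000 → step 10: x=-0.128, v=-0.631, θ₁=0.116, ω₁=0.932, θ₂=0.063, ω₂=0.160
apply F[10]=+10.000 → step 11: x=-0.140, v=-0.496, θ₁=0.133, ω₁=0.774, θ₂=0.066, ω₂=0.120
apply F[11]=+10.000 → step 12: x=-0.148, v=-0.364, θ₁=0.147, ω₁=0.634, θ₂=0.068, ω₂=0.071
apply F[12]=+10.000 → step 13: x=-0.154, v=-0.234, θ₁=0.158, ω₁=0.508, θ₂=0.069, ω₂=0.014
apply F[13]=+10.000 → step 14: x=-0.157, v=-0.105, θ₁=0.167, ω₁=0.396, θ₂=0.069, ω₂=-0.050
apply F[14]=+10.000 → step 15: x=-0.158, v=0.023, θ₁=0.174, ω₁=0.294, θ₂=0.067, ω₂=-0.121
apply F[15]=+10.000 → step 16: x=-0.157, v=0.150, θ₁=0.179, ω₁=0.200, θ₂=0.064, ω₂=-0.198
apply F[16]=+10.000 → step 17: x=-0.152, v=0.276, θ₁=0.182, ω₁=0.113, θ₂=0.059, ω₂=-0.280
apply F[17]=+10.000 → step 18: x=-0.146, v=0.402, θ₁=0.184, ω₁=0.032, θ₂=0.052, ω₂=-0.367
apply F[18]=+10.000 → step 19: x=-0.136, v=0.528, θ₁=0.184, ω₁=-0.046, θ₂=0.044, ω₂=-0.459
apply F[19]=+10.000 → step 20: x=-0.124, v=0.655, θ₁=0.182, ω₁=-0.120, θ₂=0.034, ω₂=-0.556
apply F[20]=+10.000 → step 21: x=-0.110, v=0.782, θ₁=0.179, ω₁=-0.193, θ₂=0.022, ω₂=-0.658
apply F[21]=+10.000 → step 22: x=-0.093, v=0.910, θ₁=0.174, ω₁=-0.266, θ₂=0.008, ω₂=-0.764
apply F[22]=+10.000 → step 23: x=-0.074, v=1.039, θ₁=0.168, ω₁=-0.339, θ₂=-0.009, ω₂=-0.875
apply F[23]=+10.000 → step 24: x=-0.052, v=1.169, θ₁=0.161, ω₁=-0.414, θ₂=-0.027, ω₂=-0.991
apply F[24]=+10.000 → step 25: x=-0.027, v=1.301, θ₁=0.152, ω₁=-0.492, θ₂=-0.048, ω₂=-1.111
apply F[25]=+10.000 → step 26: x=0.000, v=1.434, θ₁=0.141, ω₁=-0.575, θ₂=-0.072, ω₂=-1.235
apply F[26]=+10.000 → step 27: x=0.030, v=1.570, θ₁=0.129, ω₁=-0.665, θ₂=-0.098, ω₂=-1.363
apply F[27]=+10.000 → step 28: x=0.063, v=1.707, θ₁=0.114, ω₁=-0.763, θ₂=-0.126, ω₂=-1.493
apply F[28]=+10.000 → step 29: x=0.099, v=1.847, θ₁=0.098, ω₁=-0.872, θ₂=-0.158, ω₂=-1.625
apply F[29]=+10.000 → step 30: x=0.137, v=1.989, θ₁=0.079, ω₁=-0.995, θ₂=-0.191, ω₂=-1.757
apply F[30]=+10.000 → step 31: x=0.178, v=2.134, θ₁=0.058, ω₁=-1.134, θ₂=-0.228, ω₂=-1.887
apply F[31]=+10.000 → step 32: x=0.223, v=2.282, θ₁=0.034, ω₁=-1.292, θ₂=-0.267, ω₂=-2.013
apply F[32]=+10.000 → step 33: x=0.270, v=2.432, θ₁=0.006, ω₁=-1.473, θ₂=-0.308, ω₂=-2.132
apply F[33]=+10.000 → step 34: x=0.320, v=2.584, θ₁=-0.025, ω₁=-1.681, θ₂=-0.352, ω₂=-2.241
apply F[34]=+10.000 → step 35: x=0.373, v=2.738, θ₁=-0.061, ω₁=-1.918, θ₂=-0.398, ω₂=-2.337
apply F[35]=+10.000 → step 36: x=0.429, v=2.893, θ₁=-0.102, ω₁=-2.188, θ₂=-0.445, ω₂=-2.414
apply F[36]=+10.000 → step 37: x=0.489, v=3.049, θ₁=-0.149, ω₁=-2.492, θ₂=-0.494, ω₂=-2.469
apply F[37]=+10.000 → step 38: x=0.551, v=3.203, θ₁=-0.202, ω₁=-2.832, θ₂=-0.544, ω₂=-2.496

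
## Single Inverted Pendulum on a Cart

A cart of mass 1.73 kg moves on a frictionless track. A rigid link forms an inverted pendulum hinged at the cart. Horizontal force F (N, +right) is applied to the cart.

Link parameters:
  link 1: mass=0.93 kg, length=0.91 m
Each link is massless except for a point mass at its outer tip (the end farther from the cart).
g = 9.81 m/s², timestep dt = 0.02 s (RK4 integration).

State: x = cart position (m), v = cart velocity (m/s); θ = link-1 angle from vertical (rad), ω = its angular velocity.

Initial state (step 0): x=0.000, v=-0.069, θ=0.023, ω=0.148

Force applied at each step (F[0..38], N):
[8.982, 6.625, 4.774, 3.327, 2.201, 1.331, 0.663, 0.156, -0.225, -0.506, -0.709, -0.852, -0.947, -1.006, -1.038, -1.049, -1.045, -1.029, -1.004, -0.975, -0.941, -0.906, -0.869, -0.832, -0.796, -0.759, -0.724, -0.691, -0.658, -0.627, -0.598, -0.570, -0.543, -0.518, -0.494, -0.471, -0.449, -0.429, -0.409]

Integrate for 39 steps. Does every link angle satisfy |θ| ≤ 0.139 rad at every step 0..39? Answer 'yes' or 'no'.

Answer: yes

Derivation:
apply F[0]=+8.982 → step 1: x=-0.000, v=0.032, θ=0.025, ω=0.042
apply F[1]=+6.625 → step 2: x=0.001, v=0.106, θ=0.025, ω=-0.034
apply F[2]=+4.774 → step 3: x=0.004, v=0.159, θ=0.024, ω=-0.086
apply F[3]=+3.327 → step 4: x=0.007, v=0.195, θ=0.022, ω=-0.121
apply F[4]=+2.201 → step 5: x=0.011, v=0.218, θ=0.019, ω=-0.142
apply F[5]=+1.331 → step 6: x=0.016, v=0.232, θ=0.016, ω=-0.153
apply F[6]=+0.663 → step 7: x=0.021, v=0.238, θ=0.013, ω=-0.157
apply F[7]=+0.156 → step 8: x=0.025, v=0.238, θ=0.010, ω=-0.155
apply F[8]=-0.225 → step 9: x=0.030, v=0.235, θ=0.007, ω=-0.149
apply F[9]=-0.506 → step 10: x=0.035, v=0.228, θ=0.004, ω=-0.141
apply F[10]=-0.709 → step 11: x=0.039, v=0.220, θ=0.001, ω=-0.131
apply F[11]=-0.852 → step 12: x=0.043, v=0.210, θ=-0.001, ω=-0.121
apply F[12]=-0.947 → step 13: x=0.048, v=0.199, θ=-0.004, ω=-0.109
apply F[13]=-1.006 → step 14: x=0.051, v=0.188, θ=-0.006, ω=-0.098
apply F[14]=-1.038 → step 15: x=0.055, v=0.177, θ=-0.008, ω=-0.087
apply F[15]=-1.049 → step 16: x=0.058, v=0.166, θ=-0.009, ω=-0.077
apply F[16]=-1.045 → step 17: x=0.062, v=0.155, θ=-0.011, ω=-0.067
apply F[17]=-1.029 → step 18: x=0.065, v=0.144, θ=-0.012, ω=-0.057
apply F[18]=-1.004 → step 19: x=0.067, v=0.134, θ=-0.013, ω=-0.049
apply F[19]=-0.975 → step 20: x=0.070, v=0.124, θ=-0.014, ω=-0.041
apply F[20]=-0.941 → step 21: x=0.072, v=0.114, θ=-0.015, ω=-0.033
apply F[21]=-0.906 → step 22: x=0.075, v=0.106, θ=-0.015, ω=-0.027
apply F[22]=-0.869 → step 23: x=0.077, v=0.097, θ=-0.016, ω=-0.021
apply F[23]=-0.832 → step 24: x=0.079, v=0.089, θ=-0.016, ω=-0.015
apply F[24]=-0.796 → step 25: x=0.080, v=0.082, θ=-0.016, ω=-0.011
apply F[25]=-0.759 → step 26: x=0.082, v=0.075, θ=-0.016, ω=-0.006
apply F[26]=-0.724 → step 27: x=0.083, v=0.068, θ=-0.016, ω=-0.003
apply F[27]=-0.691 → step 28: x=0.085, v=0.062, θ=-0.016, ω=0.001
apply F[28]=-0.658 → step 29: x=0.086, v=0.056, θ=-0.016, ω=0.004
apply F[29]=-0.627 → step 30: x=0.087, v=0.050, θ=-0.016, ω=0.006
apply F[30]=-0.598 → step 31: x=0.088, v=0.045, θ=-0.016, ω=0.008
apply F[31]=-0.570 → step 32: x=0.089, v=0.040, θ=-0.016, ω=0.010
apply F[32]=-0.543 → step 33: x=0.089, v=0.036, θ=-0.016, ω=0.012
apply F[33]=-0.518 → step 34: x=0.090, v=0.031, θ=-0.016, ω=0.013
apply F[34]=-0.494 → step 35: x=0.091, v=0.027, θ=-0.015, ω=0.014
apply F[35]=-0.471 → step 36: x=0.091, v=0.023, θ=-0.015, ω=0.015
apply F[36]=-0.449 → step 37: x=0.092, v=0.020, θ=-0.015, ω=0.016
apply F[37]=-0.429 → step 38: x=0.092, v=0.016, θ=-0.014, ω=0.017
apply F[38]=-0.409 → step 39: x=0.092, v=0.013, θ=-0.014, ω=0.017
Max |angle| over trajectory = 0.025 rad; bound = 0.139 → within bound.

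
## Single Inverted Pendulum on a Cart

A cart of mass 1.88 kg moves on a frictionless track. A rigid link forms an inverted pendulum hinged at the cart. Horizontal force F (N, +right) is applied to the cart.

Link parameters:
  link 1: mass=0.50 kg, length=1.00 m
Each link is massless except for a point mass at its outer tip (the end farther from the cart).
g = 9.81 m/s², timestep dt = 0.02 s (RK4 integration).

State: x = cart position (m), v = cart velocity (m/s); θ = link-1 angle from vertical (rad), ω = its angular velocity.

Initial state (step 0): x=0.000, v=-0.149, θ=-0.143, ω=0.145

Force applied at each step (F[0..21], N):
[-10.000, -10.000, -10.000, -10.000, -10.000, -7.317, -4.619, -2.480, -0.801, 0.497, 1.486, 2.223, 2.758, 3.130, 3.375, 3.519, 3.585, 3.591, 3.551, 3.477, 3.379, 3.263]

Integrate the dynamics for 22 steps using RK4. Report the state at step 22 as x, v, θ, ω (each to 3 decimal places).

Answer: x=-0.258, v=-0.383, θ=0.033, ω=0.162

Derivation:
apply F[0]=-10.000 → step 1: x=-0.004, v=-0.248, θ=-0.139, ω=0.215
apply F[1]=-10.000 → step 2: x=-0.010, v=-0.346, θ=-0.134, ω=0.286
apply F[2]=-10.000 → step 3: x=-0.018, v=-0.446, θ=-0.128, ω=0.359
apply F[3]=-10.000 → step 4: x=-0.028, v=-0.545, θ=-0.120, ω=0.433
apply F[4]=-10.000 → step 5: x=-0.040, v=-0.646, θ=-0.111, ω=0.510
apply F[5]=-7.317 → step 6: x=-0.053, v=-0.718, θ=-0.100, ω=0.562
apply F[6]=-4.619 → step 7: x=-0.068, v=-0.762, θ=-0.088, ω=0.587
apply F[7]=-2.480 → step 8: x=-0.084, v=-0.784, θ=-0.077, ω=0.593
apply F[8]=-0.801 → step 9: x=-0.099, v=-0.789, θ=-0.065, ω=0.584
apply F[9]=+0.497 → step 10: x=-0.115, v=-0.781, θ=-0.053, ω=0.565
apply F[10]=+1.486 → step 11: x=-0.130, v=-0.763, θ=-0.042, ω=0.537
apply F[11]=+2.223 → step 12: x=-0.145, v=-0.737, θ=-0.032, ω=0.504
apply F[12]=+2.758 → step 13: x=-0.160, v=-0.707, θ=-0.022, ω=0.468
apply F[13]=+3.130 → step 14: x=-0.174, v=-0.673, θ=-0.013, ω=0.431
apply F[14]=+3.375 → step 15: x=-0.187, v=-0.636, θ=-0.005, ω=0.393
apply F[15]=+3.519 → step 16: x=-0.199, v=-0.599, θ=0.002, ω=0.355
apply F[16]=+3.585 → step 17: x=-0.211, v=-0.561, θ=0.009, ω=0.318
apply F[17]=+3.591 → step 18: x=-0.222, v=-0.523, θ=0.015, ω=0.283
apply F[18]=+3.551 → step 19: x=-0.232, v=-0.486, θ=0.021, ω=0.250
apply F[19]=+3.477 → step 20: x=-0.241, v=-0.451, θ=0.025, ω=0.218
apply F[20]=+3.379 → step 21: x=-0.250, v=-0.416, θ=0.029, ω=0.189
apply F[21]=+3.263 → step 22: x=-0.258, v=-0.383, θ=0.033, ω=0.162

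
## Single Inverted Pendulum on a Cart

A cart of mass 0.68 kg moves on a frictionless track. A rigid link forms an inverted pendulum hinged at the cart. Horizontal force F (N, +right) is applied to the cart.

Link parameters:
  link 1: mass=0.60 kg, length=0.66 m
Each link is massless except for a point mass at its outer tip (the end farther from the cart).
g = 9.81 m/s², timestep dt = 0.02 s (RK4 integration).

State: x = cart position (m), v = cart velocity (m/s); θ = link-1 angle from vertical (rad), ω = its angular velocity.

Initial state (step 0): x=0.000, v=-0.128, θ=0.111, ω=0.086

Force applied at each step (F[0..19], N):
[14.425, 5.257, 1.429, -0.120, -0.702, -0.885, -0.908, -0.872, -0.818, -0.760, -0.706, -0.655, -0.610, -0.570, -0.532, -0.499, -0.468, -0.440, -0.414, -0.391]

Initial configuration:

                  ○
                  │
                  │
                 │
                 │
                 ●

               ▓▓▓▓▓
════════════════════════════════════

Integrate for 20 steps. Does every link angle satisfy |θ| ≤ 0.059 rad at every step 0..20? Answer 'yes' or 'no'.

apply F[0]=+14.425 → step 1: x=0.001, v=0.273, θ=0.107, ω=-0.486
apply F[1]=+5.257 → step 2: x=0.008, v=0.410, θ=0.096, ω=-0.661
apply F[2]=+1.429 → step 3: x=0.017, v=0.436, θ=0.082, ω=-0.675
apply F[3]=-0.120 → step 4: x=0.025, v=0.420, θ=0.069, ω=-0.628
apply F[4]=-0.702 → step 5: x=0.033, v=0.389, θ=0.057, ω=-0.563
apply F[5]=-0.885 → step 6: x=0.041, v=0.354, θ=0.047, ω=-0.495
apply F[6]=-0.908 → step 7: x=0.048, v=0.321, θ=0.037, ω=-0.431
apply F[7]=-0.872 → step 8: x=0.054, v=0.289, θ=0.029, ω=-0.374
apply F[8]=-0.818 → step 9: x=0.059, v=0.261, θ=0.022, ω=-0.323
apply F[9]=-0.760 → step 10: x=0.064, v=0.235, θ=0.016, ω=-0.278
apply F[10]=-0.706 → step 11: x=0.069, v=0.212, θ=0.011, ω=-0.239
apply F[11]=-0.655 → step 12: x=0.073, v=0.191, θ=0.007, ω=-0.205
apply F[12]=-0.610 → step 13: x=0.076, v=0.172, θ=0.003, ω=-0.175
apply F[13]=-0.570 → step 14: x=0.080, v=0.155, θ=-0.000, ω=-0.148
apply F[14]=-0.532 → step 15: x=0.082, v=0.140, θ=-0.003, ω=-0.126
apply F[15]=-0.499 → step 16: x=0.085, v=0.126, θ=-0.005, ω=-0.106
apply F[16]=-0.468 → step 17: x=0.088, v=0.113, θ=-0.007, ω=-0.088
apply F[17]=-0.440 → step 18: x=0.090, v=0.102, θ=-0.009, ω=-0.073
apply F[18]=-0.414 → step 19: x=0.092, v=0.091, θ=-0.010, ω=-0.060
apply F[19]=-0.391 → step 20: x=0.093, v=0.082, θ=-0.011, ω=-0.048
Max |angle| over trajectory = 0.111 rad; bound = 0.059 → exceeded.

Answer: no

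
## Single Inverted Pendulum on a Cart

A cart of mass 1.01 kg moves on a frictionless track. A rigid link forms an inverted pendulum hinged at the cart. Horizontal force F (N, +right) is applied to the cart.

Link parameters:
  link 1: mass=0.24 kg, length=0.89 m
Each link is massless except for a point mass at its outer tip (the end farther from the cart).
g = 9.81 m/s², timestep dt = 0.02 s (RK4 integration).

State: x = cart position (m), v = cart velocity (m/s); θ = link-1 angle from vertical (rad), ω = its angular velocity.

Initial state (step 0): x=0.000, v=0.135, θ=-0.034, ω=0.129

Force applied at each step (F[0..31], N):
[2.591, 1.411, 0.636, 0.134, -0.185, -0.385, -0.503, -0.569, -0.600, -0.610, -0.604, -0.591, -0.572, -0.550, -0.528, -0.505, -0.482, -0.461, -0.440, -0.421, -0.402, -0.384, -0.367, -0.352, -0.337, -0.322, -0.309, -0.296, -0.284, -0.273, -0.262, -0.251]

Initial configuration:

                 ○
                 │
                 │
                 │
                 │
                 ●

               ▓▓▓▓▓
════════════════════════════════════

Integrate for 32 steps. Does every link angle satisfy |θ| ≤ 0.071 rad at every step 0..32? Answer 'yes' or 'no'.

Answer: yes

Derivation:
apply F[0]=+2.591 → step 1: x=0.003, v=0.188, θ=-0.032, ω=0.062
apply F[1]=+1.411 → step 2: x=0.007, v=0.217, θ=-0.031, ω=0.022
apply F[2]=+0.636 → step 3: x=0.012, v=0.231, θ=-0.031, ω=-0.000
apply F[3]=+0.134 → step 4: x=0.016, v=0.235, θ=-0.031, ω=-0.012
apply F[4]=-0.185 → step 5: x=0.021, v=0.233, θ=-0.031, ω=-0.016
apply F[5]=-0.385 → step 6: x=0.026, v=0.227, θ=-0.032, ω=-0.016
apply F[6]=-0.503 → step 7: x=0.030, v=0.219, θ=-0.032, ω=-0.014
apply F[7]=-0.569 → step 8: x=0.034, v=0.209, θ=-0.032, ω=-0.010
apply F[8]=-0.600 → step 9: x=0.039, v=0.198, θ=-0.032, ω=-0.005
apply F[9]=-0.610 → step 10: x=0.042, v=0.188, θ=-0.032, ω=-0.001
apply F[10]=-0.604 → step 11: x=0.046, v=0.177, θ=-0.032, ω=0.004
apply F[11]=-0.591 → step 12: x=0.049, v=0.167, θ=-0.032, ω=0.008
apply F[12]=-0.572 → step 13: x=0.053, v=0.157, θ=-0.032, ω=0.012
apply F[13]=-0.550 → step 14: x=0.056, v=0.148, θ=-0.032, ω=0.016
apply F[14]=-0.528 → step 15: x=0.059, v=0.139, θ=-0.031, ω=0.019
apply F[15]=-0.505 → step 16: x=0.061, v=0.130, θ=-0.031, ω=0.022
apply F[16]=-0.482 → step 17: x=0.064, v=0.122, θ=-0.031, ω=0.024
apply F[17]=-0.461 → step 18: x=0.066, v=0.115, θ=-0.030, ω=0.026
apply F[18]=-0.440 → step 19: x=0.068, v=0.107, θ=-0.030, ω=0.028
apply F[19]=-0.421 → step 20: x=0.071, v=0.100, θ=-0.029, ω=0.029
apply F[20]=-0.402 → step 21: x=0.072, v=0.094, θ=-0.028, ω=0.030
apply F[21]=-0.384 → step 22: x=0.074, v=0.087, θ=-0.028, ω=0.031
apply F[22]=-0.367 → step 23: x=0.076, v=0.081, θ=-0.027, ω=0.032
apply F[23]=-0.352 → step 24: x=0.078, v=0.076, θ=-0.027, ω=0.032
apply F[24]=-0.337 → step 25: x=0.079, v=0.070, θ=-0.026, ω=0.032
apply F[25]=-0.322 → step 26: x=0.080, v=0.065, θ=-0.025, ω=0.033
apply F[26]=-0.309 → step 27: x=0.082, v=0.060, θ=-0.025, ω=0.033
apply F[27]=-0.296 → step 28: x=0.083, v=0.055, θ=-0.024, ω=0.033
apply F[28]=-0.284 → step 29: x=0.084, v=0.051, θ=-0.023, ω=0.032
apply F[29]=-0.273 → step 30: x=0.085, v=0.047, θ=-0.023, ω=0.032
apply F[30]=-0.262 → step 31: x=0.086, v=0.042, θ=-0.022, ω=0.032
apply F[31]=-0.251 → step 32: x=0.087, v=0.038, θ=-0.021, ω=0.032
Max |angle| over trajectory = 0.034 rad; bound = 0.071 → within bound.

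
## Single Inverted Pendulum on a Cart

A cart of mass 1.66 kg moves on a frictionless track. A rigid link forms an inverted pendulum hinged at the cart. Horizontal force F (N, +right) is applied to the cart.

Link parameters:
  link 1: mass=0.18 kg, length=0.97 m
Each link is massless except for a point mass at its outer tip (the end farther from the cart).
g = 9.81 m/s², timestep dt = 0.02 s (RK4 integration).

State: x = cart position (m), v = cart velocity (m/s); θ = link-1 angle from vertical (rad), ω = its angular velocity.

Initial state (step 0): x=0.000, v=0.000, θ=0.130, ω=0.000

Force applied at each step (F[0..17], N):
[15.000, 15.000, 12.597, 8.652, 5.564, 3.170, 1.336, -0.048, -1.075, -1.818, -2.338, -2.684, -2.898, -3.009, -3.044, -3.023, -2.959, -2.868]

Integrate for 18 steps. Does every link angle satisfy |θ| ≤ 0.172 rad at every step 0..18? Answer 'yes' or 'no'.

apply F[0]=+15.000 → step 1: x=0.002, v=0.178, θ=0.128, ω=-0.156
apply F[1]=+15.000 → step 2: x=0.007, v=0.355, θ=0.124, ω=-0.312
apply F[2]=+12.597 → step 3: x=0.016, v=0.504, θ=0.116, ω=-0.440
apply F[3]=+8.652 → step 4: x=0.027, v=0.606, θ=0.107, ω=-0.522
apply F[4]=+5.564 → step 5: x=0.040, v=0.671, θ=0.096, ω=-0.568
apply F[5]=+3.170 → step 6: x=0.053, v=0.708, θ=0.084, ω=-0.587
apply F[6]=+1.336 → step 7: x=0.068, v=0.722, θ=0.072, ω=-0.586
apply F[7]=-0.048 → step 8: x=0.082, v=0.720, θ=0.061, ω=-0.571
apply F[8]=-1.075 → step 9: x=0.096, v=0.706, θ=0.050, ω=-0.545
apply F[9]=-1.818 → step 10: x=0.110, v=0.683, θ=0.039, ω=-0.513
apply F[10]=-2.338 → step 11: x=0.124, v=0.654, θ=0.029, ω=-0.476
apply F[11]=-2.684 → step 12: x=0.136, v=0.621, θ=0.020, ω=-0.437
apply F[12]=-2.898 → step 13: x=0.148, v=0.586, θ=0.012, ω=-0.397
apply F[13]=-3.009 → step 14: x=0.160, v=0.550, θ=0.004, ω=-0.358
apply F[14]=-3.044 → step 15: x=0.170, v=0.513, θ=-0.003, ω=-0.320
apply F[15]=-3.023 → step 16: x=0.180, v=0.477, θ=-0.009, ω=-0.284
apply F[16]=-2.959 → step 17: x=0.190, v=0.441, θ=-0.014, ω=-0.250
apply F[17]=-2.868 → step 18: x=0.198, v=0.407, θ=-0.019, ω=-0.218
Max |angle| over trajectory = 0.130 rad; bound = 0.172 → within bound.

Answer: yes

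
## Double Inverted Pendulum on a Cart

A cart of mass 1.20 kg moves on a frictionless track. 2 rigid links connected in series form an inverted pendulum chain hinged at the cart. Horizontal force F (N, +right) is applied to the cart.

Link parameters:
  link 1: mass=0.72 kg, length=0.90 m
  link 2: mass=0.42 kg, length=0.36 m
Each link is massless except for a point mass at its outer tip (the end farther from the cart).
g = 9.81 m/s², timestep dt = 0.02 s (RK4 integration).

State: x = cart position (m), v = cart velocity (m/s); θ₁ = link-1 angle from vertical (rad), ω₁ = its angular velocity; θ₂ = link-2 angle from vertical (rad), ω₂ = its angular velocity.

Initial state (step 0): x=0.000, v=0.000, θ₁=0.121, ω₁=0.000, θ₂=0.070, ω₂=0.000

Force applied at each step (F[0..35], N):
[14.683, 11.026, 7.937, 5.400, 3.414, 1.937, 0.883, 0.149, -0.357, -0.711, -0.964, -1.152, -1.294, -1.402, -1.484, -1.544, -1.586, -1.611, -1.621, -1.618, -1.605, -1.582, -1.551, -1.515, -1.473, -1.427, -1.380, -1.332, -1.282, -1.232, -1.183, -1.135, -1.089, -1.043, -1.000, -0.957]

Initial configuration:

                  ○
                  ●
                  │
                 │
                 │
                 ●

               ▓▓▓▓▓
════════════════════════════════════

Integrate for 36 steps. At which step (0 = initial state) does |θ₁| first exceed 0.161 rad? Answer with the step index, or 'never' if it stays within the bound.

Answer: never

Derivation:
apply F[0]=+14.683 → step 1: x=0.002, v=0.220, θ₁=0.119, ω₁=-0.209, θ₂=0.070, ω₂=-0.049
apply F[1]=+11.026 → step 2: x=0.008, v=0.380, θ₁=0.113, ω₁=-0.354, θ₂=0.068, ω₂=-0.093
apply F[2]=+7.937 → step 3: x=0.017, v=0.491, θ₁=0.105, ω₁=-0.447, θ₂=0.066, ω₂=-0.131
apply F[3]=+5.400 → step 4: x=0.027, v=0.562, θ₁=0.096, ω₁=-0.499, θ₂=0.063, ω₂=-0.163
apply F[4]=+3.414 → step 5: x=0.039, v=0.602, θ₁=0.086, ω₁=-0.520, θ₂=0.059, ω₂=-0.188
apply F[5]=+1.937 → step 6: x=0.051, v=0.620, θ₁=0.075, ω₁=-0.520, θ₂=0.055, ω₂=-0.207
apply F[6]=+0.883 → step 7: x=0.064, v=0.622, θ₁=0.065, ω₁=-0.504, θ₂=0.051, ω₂=-0.222
apply F[7]=+0.149 → step 8: x=0.076, v=0.614, θ₁=0.055, ω₁=-0.481, θ₂=0.047, ω₂=-0.231
apply F[8]=-0.357 → step 9: x=0.088, v=0.599, θ₁=0.046, ω₁=-0.452, θ₂=0.042, ω₂=-0.236
apply F[9]=-0.711 → step 10: x=0.100, v=0.579, θ₁=0.037, ω₁=-0.421, θ₂=0.037, ω₂=-0.238
apply F[10]=-0.964 → step 11: x=0.111, v=0.557, θ₁=0.029, ω₁=-0.390, θ₂=0.032, ω₂=-0.236
apply F[11]=-1.152 → step 12: x=0.122, v=0.533, θ₁=0.022, ω₁=-0.358, θ₂=0.028, ω₂=-0.232
apply F[12]=-1.294 → step 13: x=0.133, v=0.508, θ₁=0.015, ω₁=-0.328, θ₂=0.023, ω₂=-0.226
apply F[13]=-1.402 → step 14: x=0.143, v=0.483, θ₁=0.008, ω₁=-0.298, θ₂=0.019, ω₂=-0.218
apply F[14]=-1.484 → step 15: x=0.152, v=0.457, θ₁=0.003, ω₁=-0.270, θ₂=0.014, ω₂=-0.209
apply F[15]=-1.544 → step 16: x=0.161, v=0.431, θ₁=-0.002, ω₁=-0.243, θ₂=0.010, ω₂=-0.198
apply F[16]=-1.586 → step 17: x=0.169, v=0.406, θ₁=-0.007, ω₁=-0.217, θ₂=0.006, ω₂=-0.187
apply F[17]=-1.611 → step 18: x=0.177, v=0.381, θ₁=-0.011, ω₁=-0.193, θ₂=0.003, ω₂=-0.175
apply F[18]=-1.621 → step 19: x=0.184, v=0.356, θ₁=-0.015, ω₁=-0.170, θ₂=-0.001, ω₂=-0.163
apply F[19]=-1.618 → step 20: x=0.191, v=0.332, θ₁=-0.018, ω₁=-0.149, θ₂=-0.004, ω₂=-0.151
apply F[20]=-1.605 → step 21: x=0.198, v=0.309, θ₁=-0.021, ω₁=-0.129, θ₂=-0.007, ω₂=-0.139
apply F[21]=-1.582 → step 22: x=0.204, v=0.287, θ₁=-0.023, ω₁=-0.111, θ₂=-0.009, ω₂=-0.127
apply F[22]=-1.551 → step 23: x=0.209, v=0.265, θ₁=-0.025, ω₁=-0.094, θ₂=-0.012, ω₂=-0.115
apply F[23]=-1.515 → step 24: x=0.214, v=0.245, θ₁=-0.027, ω₁=-0.078, θ₂=-0.014, ω₂=-0.104
apply F[24]=-1.473 → step 25: x=0.219, v=0.225, θ₁=-0.028, ω₁=-0.064, θ₂=-0.016, ω₂=-0.093
apply F[25]=-1.427 → step 26: x=0.223, v=0.207, θ₁=-0.029, ω₁=-0.052, θ₂=-0.018, ω₂=-0.082
apply F[26]=-1.380 → step 27: x=0.227, v=0.190, θ₁=-0.030, ω₁=-0.040, θ₂=-0.019, ω₂=-0.072
apply F[27]=-1.332 → step 28: x=0.231, v=0.173, θ₁=-0.031, ω₁=-0.030, θ₂=-0.020, ω₂=-0.063
apply F[28]=-1.282 → step 29: x=0.234, v=0.158, θ₁=-0.032, ω₁=-0.021, θ₂=-0.022, ω₂=-0.054
apply F[29]=-1.232 → step 30: x=0.237, v=0.143, θ₁=-0.032, ω₁=-0.013, θ₂=-0.023, ω₂=-0.046
apply F[30]=-1.183 → step 31: x=0.240, v=0.129, θ₁=-0.032, ω₁=-0.006, θ₂=-0.023, ω₂=-0.038
apply F[31]=-1.135 → step 32: x=0.242, v=0.116, θ₁=-0.032, ω₁=0.001, θ₂=-0.024, ω₂=-0.031
apply F[32]=-1.089 → step 33: x=0.245, v=0.104, θ₁=-0.032, ω₁=0.006, θ₂=-0.025, ω₂=-0.025
apply F[33]=-1.043 → step 34: x=0.247, v=0.093, θ₁=-0.032, ω₁=0.011, θ₂=-0.025, ω₂=-0.019
apply F[34]=-1.000 → step 35: x=0.248, v=0.082, θ₁=-0.032, ω₁=0.015, θ₂=-0.025, ω₂=-0.013
apply F[35]=-0.957 → step 36: x=0.250, v=0.072, θ₁=-0.031, ω₁=0.019, θ₂=-0.026, ω₂=-0.008
max |θ₁| = 0.121 ≤ 0.161 over all 37 states.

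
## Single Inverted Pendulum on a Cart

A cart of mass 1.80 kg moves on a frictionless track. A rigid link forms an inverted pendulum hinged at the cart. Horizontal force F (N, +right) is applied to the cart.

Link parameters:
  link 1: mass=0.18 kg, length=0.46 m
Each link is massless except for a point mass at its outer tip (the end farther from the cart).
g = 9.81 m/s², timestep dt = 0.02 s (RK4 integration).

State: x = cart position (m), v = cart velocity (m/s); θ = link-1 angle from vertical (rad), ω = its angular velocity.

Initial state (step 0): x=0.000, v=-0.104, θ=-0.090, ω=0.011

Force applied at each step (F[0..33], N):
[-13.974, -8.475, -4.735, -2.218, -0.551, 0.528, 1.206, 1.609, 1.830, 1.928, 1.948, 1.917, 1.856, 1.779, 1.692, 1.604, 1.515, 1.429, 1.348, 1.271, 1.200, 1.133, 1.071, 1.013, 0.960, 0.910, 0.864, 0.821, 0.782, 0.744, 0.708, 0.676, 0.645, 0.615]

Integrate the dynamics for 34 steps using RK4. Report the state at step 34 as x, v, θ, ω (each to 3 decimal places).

Answer: x=-0.152, v=-0.045, θ=0.029, ω=-0.038

Derivation:
apply F[0]=-13.974 → step 1: x=-0.004, v=-0.257, θ=-0.087, ω=0.305
apply F[1]=-8.475 → step 2: x=-0.010, v=-0.350, θ=-0.079, ω=0.470
apply F[2]=-4.735 → step 3: x=-0.017, v=-0.401, θ=-0.069, ω=0.550
apply F[3]=-2.218 → step 4: x=-0.025, v=-0.424, θ=-0.058, ω=0.573
apply F[4]=-0.551 → step 5: x=-0.034, v=-0.430, θ=-0.046, ω=0.562
apply F[5]=+0.528 → step 6: x=-0.043, v=-0.423, θ=-0.035, ω=0.530
apply F[6]=+1.206 → step 7: x=-0.051, v=-0.409, θ=-0.025, ω=0.487
apply F[7]=+1.609 → step 8: x=-0.059, v=-0.391, θ=-0.016, ω=0.439
apply F[8]=+1.830 → step 9: x=-0.066, v=-0.370, θ=-0.008, ω=0.389
apply F[9]=+1.928 → step 10: x=-0.074, v=-0.349, θ=-0.000, ω=0.340
apply F[10]=+1.948 → step 11: x=-0.080, v=-0.327, θ=0.006, ω=0.295
apply F[11]=+1.917 → step 12: x=-0.087, v=-0.306, θ=0.011, ω=0.253
apply F[12]=+1.856 → step 13: x=-0.093, v=-0.286, θ=0.016, ω=0.214
apply F[13]=+1.779 → step 14: x=-0.098, v=-0.266, θ=0.020, ω=0.180
apply F[14]=+1.692 → step 15: x=-0.103, v=-0.248, θ=0.023, ω=0.149
apply F[15]=+1.604 → step 16: x=-0.108, v=-0.230, θ=0.026, ω=0.122
apply F[16]=+1.515 → step 17: x=-0.113, v=-0.214, θ=0.028, ω=0.098
apply F[17]=+1.429 → step 18: x=-0.117, v=-0.199, θ=0.030, ω=0.077
apply F[18]=+1.348 → step 19: x=-0.120, v=-0.184, θ=0.031, ω=0.059
apply F[19]=+1.271 → step 20: x=-0.124, v=-0.171, θ=0.032, ω=0.043
apply F[20]=+1.200 → step 21: x=-0.127, v=-0.158, θ=0.033, ω=0.029
apply F[21]=+1.133 → step 22: x=-0.130, v=-0.146, θ=0.033, ω=0.018
apply F[22]=+1.071 → step 23: x=-0.133, v=-0.135, θ=0.034, ω=0.008
apply F[23]=+1.013 → step 24: x=-0.136, v=-0.124, θ=0.034, ω=-0.001
apply F[24]=+0.960 → step 25: x=-0.138, v=-0.114, θ=0.034, ω=-0.008
apply F[25]=+0.910 → step 26: x=-0.140, v=-0.105, θ=0.033, ω=-0.014
apply F[26]=+0.864 → step 27: x=-0.142, v=-0.096, θ=0.033, ω=-0.020
apply F[27]=+0.821 → step 28: x=-0.144, v=-0.088, θ=0.033, ω=-0.024
apply F[28]=+0.782 → step 29: x=-0.146, v=-0.080, θ=0.032, ω=-0.028
apply F[29]=+0.744 → step 30: x=-0.147, v=-0.072, θ=0.032, ω=-0.031
apply F[30]=+0.708 → step 31: x=-0.149, v=-0.065, θ=0.031, ω=-0.033
apply F[31]=+0.676 → step 32: x=-0.150, v=-0.058, θ=0.030, ω=-0.035
apply F[32]=+0.645 → step 33: x=-0.151, v=-0.051, θ=0.030, ω=-0.037
apply F[33]=+0.615 → step 34: x=-0.152, v=-0.045, θ=0.029, ω=-0.038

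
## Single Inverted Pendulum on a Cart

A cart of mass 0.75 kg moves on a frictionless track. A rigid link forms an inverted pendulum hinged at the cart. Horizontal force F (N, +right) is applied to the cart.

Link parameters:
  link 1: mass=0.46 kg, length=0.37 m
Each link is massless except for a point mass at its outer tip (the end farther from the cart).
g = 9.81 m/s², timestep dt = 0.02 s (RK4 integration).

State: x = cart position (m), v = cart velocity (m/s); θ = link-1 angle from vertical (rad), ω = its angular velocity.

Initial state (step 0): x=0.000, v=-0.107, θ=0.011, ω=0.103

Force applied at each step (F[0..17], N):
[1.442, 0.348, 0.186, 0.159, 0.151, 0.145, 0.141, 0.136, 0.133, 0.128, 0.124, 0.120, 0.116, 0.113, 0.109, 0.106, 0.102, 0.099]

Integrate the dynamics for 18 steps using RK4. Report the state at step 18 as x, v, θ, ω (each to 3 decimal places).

Answer: x=-0.017, v=-0.027, θ=0.008, ω=-0.012

Derivation:
apply F[0]=+1.442 → step 1: x=-0.002, v=-0.070, θ=0.012, ω=0.009
apply F[1]=+0.348 → step 2: x=-0.003, v=-0.062, θ=0.012, ω=-0.006
apply F[2]=+0.186 → step 3: x=-0.004, v=-0.059, θ=0.012, ω=-0.009
apply F[3]=+0.159 → step 4: x=-0.005, v=-0.056, θ=0.012, ω=-0.010
apply F[4]=+0.151 → step 5: x=-0.007, v=-0.053, θ=0.012, ω=-0.011
apply F[5]=+0.145 → step 6: x=-0.008, v=-0.051, θ=0.011, ω=-0.011
apply F[6]=+0.141 → step 7: x=-0.009, v=-0.048, θ=0.011, ω=-0.012
apply F[7]=+0.136 → step 8: x=-0.010, v=-0.046, θ=0.011, ω=-0.012
apply F[8]=+0.133 → step 9: x=-0.010, v=-0.044, θ=0.011, ω=-0.013
apply F[9]=+0.128 → step 10: x=-0.011, v=-0.042, θ=0.010, ω=-0.013
apply F[10]=+0.124 → step 11: x=-0.012, v=-0.040, θ=0.010, ω=-0.013
apply F[11]=+0.120 → step 12: x=-0.013, v=-0.038, θ=0.010, ω=-0.013
apply F[12]=+0.116 → step 13: x=-0.014, v=-0.036, θ=0.010, ω=-0.013
apply F[13]=+0.113 → step 14: x=-0.014, v=-0.034, θ=0.009, ω=-0.013
apply F[14]=+0.109 → step 15: x=-0.015, v=-0.032, θ=0.009, ω=-0.013
apply F[15]=+0.106 → step 16: x=-0.016, v=-0.030, θ=0.009, ω=-0.013
apply F[16]=+0.102 → step 17: x=-0.016, v=-0.029, θ=0.009, ω=-0.013
apply F[17]=+0.099 → step 18: x=-0.017, v=-0.027, θ=0.008, ω=-0.012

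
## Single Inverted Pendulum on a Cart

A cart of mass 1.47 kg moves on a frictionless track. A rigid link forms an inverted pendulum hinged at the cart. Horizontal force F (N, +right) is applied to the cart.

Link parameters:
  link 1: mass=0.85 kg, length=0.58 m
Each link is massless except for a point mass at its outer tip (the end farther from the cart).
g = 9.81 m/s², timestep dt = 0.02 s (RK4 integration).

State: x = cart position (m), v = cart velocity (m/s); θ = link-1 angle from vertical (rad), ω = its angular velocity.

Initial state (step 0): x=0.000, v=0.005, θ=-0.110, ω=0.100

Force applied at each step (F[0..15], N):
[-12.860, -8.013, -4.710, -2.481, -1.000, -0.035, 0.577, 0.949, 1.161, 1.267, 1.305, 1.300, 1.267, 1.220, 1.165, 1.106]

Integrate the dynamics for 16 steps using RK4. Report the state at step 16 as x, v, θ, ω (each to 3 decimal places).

Answer: x=-0.080, v=-0.156, θ=0.005, ω=0.136

Derivation:
apply F[0]=-12.860 → step 1: x=-0.002, v=-0.157, θ=-0.106, ω=0.341
apply F[1]=-8.013 → step 2: x=-0.006, v=-0.254, θ=-0.097, ω=0.473
apply F[2]=-4.710 → step 3: x=-0.011, v=-0.307, θ=-0.087, ω=0.534
apply F[3]=-2.481 → step 4: x=-0.018, v=-0.332, θ=-0.077, ω=0.548
apply F[4]=-1.000 → step 5: x=-0.024, v=-0.338, θ=-0.066, ω=0.534
apply F[5]=-0.035 → step 6: x=-0.031, v=-0.331, θ=-0.055, ω=0.502
apply F[6]=+0.577 → step 7: x=-0.037, v=-0.318, θ=-0.046, ω=0.462
apply F[7]=+0.949 → step 8: x=-0.044, v=-0.300, θ=-0.037, ω=0.418
apply F[8]=+1.161 → step 9: x=-0.049, v=-0.281, θ=-0.029, ω=0.373
apply F[9]=+1.267 → step 10: x=-0.055, v=-0.261, θ=-0.022, ω=0.330
apply F[10]=+1.305 → step 11: x=-0.060, v=-0.241, θ=-0.016, ω=0.289
apply F[11]=+1.300 → step 12: x=-0.065, v=-0.222, θ=-0.010, ω=0.252
apply F[12]=+1.267 → step 13: x=-0.069, v=-0.204, θ=-0.006, ω=0.218
apply F[13]=+1.220 → step 14: x=-0.073, v=-0.187, θ=-0.002, ω=0.187
apply F[14]=+1.165 → step 15: x=-0.076, v=-0.171, θ=0.002, ω=0.160
apply F[15]=+1.106 → step 16: x=-0.080, v=-0.156, θ=0.005, ω=0.136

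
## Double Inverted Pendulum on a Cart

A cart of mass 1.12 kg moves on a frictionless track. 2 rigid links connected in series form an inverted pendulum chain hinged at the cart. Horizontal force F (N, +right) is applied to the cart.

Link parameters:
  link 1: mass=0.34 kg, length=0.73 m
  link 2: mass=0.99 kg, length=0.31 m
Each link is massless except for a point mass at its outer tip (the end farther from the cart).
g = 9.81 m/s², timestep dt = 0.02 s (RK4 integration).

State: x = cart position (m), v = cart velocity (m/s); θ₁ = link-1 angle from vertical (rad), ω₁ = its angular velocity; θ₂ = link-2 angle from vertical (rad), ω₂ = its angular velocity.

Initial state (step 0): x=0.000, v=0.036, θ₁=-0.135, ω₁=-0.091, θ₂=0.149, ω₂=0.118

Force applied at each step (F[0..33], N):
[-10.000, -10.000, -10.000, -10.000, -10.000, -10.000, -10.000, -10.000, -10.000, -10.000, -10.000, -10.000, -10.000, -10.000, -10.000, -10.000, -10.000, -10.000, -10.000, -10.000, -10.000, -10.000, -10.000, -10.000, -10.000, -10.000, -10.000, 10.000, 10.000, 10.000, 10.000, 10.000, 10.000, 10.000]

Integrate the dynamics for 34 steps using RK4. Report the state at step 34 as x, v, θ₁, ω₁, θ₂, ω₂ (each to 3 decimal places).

apply F[0]=-10.000 → step 1: x=-0.001, v=-0.115, θ₁=-0.137, ω₁=-0.111, θ₂=0.158, ω₂=0.739
apply F[1]=-10.000 → step 2: x=-0.005, v=-0.266, θ₁=-0.139, ω₁=-0.130, θ₂=0.179, ω₂=1.369
apply F[2]=-10.000 → step 3: x=-0.011, v=-0.419, θ₁=-0.142, ω₁=-0.145, θ₂=0.212, ω₂=2.009
apply F[3]=-10.000 → step 4: x=-0.021, v=-0.574, θ₁=-0.145, ω₁=-0.149, θ₂=0.259, ω₂=2.651
apply F[4]=-10.000 → step 5: x=-0.034, v=-0.732, θ₁=-0.148, ω₁=-0.131, θ₂=0.318, ω₂=3.280
apply F[5]=-10.000 → step 6: x=-0.051, v=-0.893, θ₁=-0.150, ω₁=-0.080, θ₂=0.390, ω₂=3.881
apply F[6]=-10.000 → step 7: x=-0.070, v=-1.057, θ₁=-0.151, ω₁=0.014, θ₂=0.473, ω₂=4.440
apply F[7]=-10.000 → step 8: x=-0.093, v=-1.224, θ₁=-0.149, ω₁=0.160, θ₂=0.567, ω₂=4.953
apply F[8]=-10.000 → step 9: x=-0.119, v=-1.393, θ₁=-0.144, ω₁=0.362, θ₂=0.671, ω₂=5.421
apply F[9]=-10.000 → step 10: x=-0.149, v=-1.565, θ₁=-0.134, ω₁=0.622, θ₂=0.784, ω₂=5.849
apply F[10]=-10.000 → step 11: x=-0.182, v=-1.737, θ₁=-0.119, ω₁=0.944, θ₂=0.905, ω₂=6.241
apply F[11]=-10.000 → step 12: x=-0.218, v=-1.912, θ₁=-0.096, ω₁=1.328, θ₂=1.033, ω₂=6.599
apply F[12]=-10.000 → step 13: x=-0.258, v=-2.088, θ₁=-0.065, ω₁=1.776, θ₂=1.168, ω₂=6.916
apply F[13]=-10.000 → step 14: x=-0.302, v=-2.265, θ₁=-0.025, ω₁=2.284, θ₂=1.310, ω₂=7.177
apply F[14]=-10.000 → step 15: x=-0.349, v=-2.444, θ₁=0.026, ω₁=2.847, θ₂=1.455, ω₂=7.354
apply F[15]=-10.000 → step 16: x=-0.400, v=-2.623, θ₁=0.089, ω₁=3.448, θ₂=1.603, ω₂=7.406
apply F[16]=-10.000 → step 17: x=-0.454, v=-2.799, θ₁=0.164, ω₁=4.065, θ₂=1.750, ω₂=7.279
apply F[17]=-10.000 → step 18: x=-0.511, v=-2.971, θ₁=0.252, ω₁=4.665, θ₂=1.892, ω₂=6.918
apply F[18]=-10.000 → step 19: x=-0.572, v=-3.131, θ₁=0.351, ω₁=5.212, θ₂=2.025, ω₂=6.273
apply F[19]=-10.000 → step 20: x=-0.637, v=-3.274, θ₁=0.460, ω₁=5.679, θ₂=2.141, ω₂=5.325
apply F[20]=-10.000 → step 21: x=-0.703, v=-3.395, θ₁=0.577, ω₁=6.057, θ₂=2.236, ω₂=4.088
apply F[21]=-10.000 → step 22: x=-0.772, v=-3.490, θ₁=0.702, ω₁=6.365, θ₂=2.303, ω₂=2.604
apply F[22]=-10.000 → step 23: x=-0.843, v=-3.558, θ₁=0.832, ω₁=6.648, θ₂=2.339, ω₂=0.914
apply F[23]=-10.000 → step 24: x=-0.914, v=-3.596, θ₁=0.968, ω₁=6.970, θ₂=2.338, ω₂=-0.976
apply F[24]=-10.000 → step 25: x=-0.986, v=-3.591, θ₁=1.111, ω₁=7.421, θ₂=2.298, ω₂=-3.136
apply F[25]=-10.000 → step 26: x=-1.057, v=-3.506, θ₁=1.266, ω₁=8.139, θ₂=2.210, ω₂=-5.771
apply F[26]=-10.000 → step 27: x=-1.125, v=-3.219, θ₁=1.440, ω₁=9.352, θ₂=2.061, ω₂=-9.283
apply F[27]=+10.000 → step 28: x=-1.181, v=-2.224, θ₁=1.642, ω₁=10.823, θ₂=1.842, ω₂=-12.561
apply F[28]=+10.000 → step 29: x=-1.211, v=-0.753, θ₁=1.865, ω₁=11.237, θ₂=1.586, ω₂=-11.986
apply F[29]=+10.000 → step 30: x=-1.214, v=0.273, θ₁=2.083, ω₁=10.523, θ₂=1.389, ω₂=-7.546
apply F[30]=+10.000 → step 31: x=-1.202, v=0.909, θ₁=2.289, ω₁=10.188, θ₂=1.283, ω₂=-3.111
apply F[31]=+10.000 → step 32: x=-1.179, v=1.407, θ₁=2.493, ω₁=10.246, θ₂=1.265, ω₂=1.373
apply F[32]=+10.000 → step 33: x=-1.146, v=1.837, θ₁=2.700, ω₁=10.368, θ₂=1.342, ω₂=6.354
apply F[33]=+10.000 → step 34: x=-1.106, v=2.189, θ₁=2.905, ω₁=10.057, θ₂=1.523, ω₂=11.826

Answer: x=-1.106, v=2.189, θ₁=2.905, ω₁=10.057, θ₂=1.523, ω₂=11.826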